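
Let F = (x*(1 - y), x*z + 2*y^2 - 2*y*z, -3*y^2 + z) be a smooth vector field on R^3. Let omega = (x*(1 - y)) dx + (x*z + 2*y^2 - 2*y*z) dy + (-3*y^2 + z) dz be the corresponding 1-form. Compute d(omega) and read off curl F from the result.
d(omega) = (-x - 4*y) dy ∧ dz + (0) dz ∧ dx + (x + z) dx ∧ dy; curl F = (-x - 4*y, 0, x + z)

d omega = sum_{i<j} (∂f_j/∂x_i - ∂f_i/∂x_j) dx_i ∧ dx_j. Under the identification (dy ∧ dz, dz ∧ dx, dx ∧ dy) ↔ (e_x, e_y, e_z), the coefficients are exactly the components of curl F. Compute:
  ∂R/∂y - ∂Q/∂z = (-6*y) - (x - 2*y) = -x - 4*y
  ∂P/∂z - ∂R/∂x = (0) - (0) = 0
  ∂Q/∂x - ∂P/∂y = (z) - (-x) = x + z.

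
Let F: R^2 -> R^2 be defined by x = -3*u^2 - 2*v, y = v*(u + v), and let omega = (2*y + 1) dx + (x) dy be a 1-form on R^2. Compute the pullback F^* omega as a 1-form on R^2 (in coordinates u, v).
F^* omega = (-15*u^2*v - 12*u*v^2 - 6*u - 2*v^2) du + (-3*u^3 - 6*u^2*v - 6*u*v - 8*v^2 - 2) dv

Using F^*(f dg) = (f ∘ F) d(g ∘ F), substitute each coordinate x_i by F_i(u, v) in f_i, and replace dx_i by d F_i = (∂F_i/∂u) du + (∂F_i/∂v) dv.
  For the x component: f_1(F) = 2*u*v + 2*v^2 + 1; d F_1 = (-6*u) du + (-2) dv
  For the y component: f_2(F) = -3*u^2 - 2*v; d F_2 = (v) du + (u + 2*v) dv
Combining and collecting du, dv coefficients:
  coeff of du: -15*u^2*v - 12*u*v^2 - 6*u - 2*v^2
  coeff of dv: -3*u^3 - 6*u^2*v - 6*u*v - 8*v^2 - 2
F^* omega = (-15*u^2*v - 12*u*v^2 - 6*u - 2*v^2) du + (-3*u^3 - 6*u^2*v - 6*u*v - 8*v^2 - 2) dv.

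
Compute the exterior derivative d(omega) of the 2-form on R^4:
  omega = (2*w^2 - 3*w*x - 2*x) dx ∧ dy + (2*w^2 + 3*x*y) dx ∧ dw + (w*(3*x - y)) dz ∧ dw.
d(omega) = (4*w - 6*x) dx ∧ dy ∧ dw + (3*w) dx ∧ dz ∧ dw + (-w) dy ∧ dz ∧ dw

For a 2-form omega = sum_{i<j} g_{ij} dx_i ∧ dx_j, the exterior derivative is
  d(omega) = sum_{i<j} d(g_{ij}) ∧ dx_i ∧ dx_j = sum_{i<j, k} (∂g_{ij}/∂x_k) dx_k ∧ dx_i ∧ dx_j.
Expand each term, using dx_k ∧ dx_i ∧ dx_j = sgn(permutation) dx_{(a)} ∧ dx_{(b)} ∧ dx_{(c)} with (a < b < c) sorted:
  d(2*w^2 - 3*w*x - 2*x) includes (∂/∂w)(2*w^2 - 3*w*x - 2*x) dw = (4*w - 3*x) dw, which multiplied by dx ∧ dy gives (4*w - 3*x) dx ∧ dy ∧ dw
  d(2*w^2 + 3*x*y) includes (∂/∂y)(2*w^2 + 3*x*y) dy = (3*x) dy, which multiplied by dx ∧ dw gives (-3*x) dx ∧ dy ∧ dw
  d(w*(3*x - y)) includes (∂/∂x)(w*(3*x - y)) dx = (3*w) dx, which multiplied by dz ∧ dw gives (3*w) dx ∧ dz ∧ dw
  d(w*(3*x - y)) includes (∂/∂y)(w*(3*x - y)) dy = (-w) dy, which multiplied by dz ∧ dw gives (-w) dy ∧ dz ∧ dw
Collecting like 3-forms: d(omega) = (4*w - 6*x) dx ∧ dy ∧ dw + (3*w) dx ∧ dz ∧ dw + (-w) dy ∧ dz ∧ dw.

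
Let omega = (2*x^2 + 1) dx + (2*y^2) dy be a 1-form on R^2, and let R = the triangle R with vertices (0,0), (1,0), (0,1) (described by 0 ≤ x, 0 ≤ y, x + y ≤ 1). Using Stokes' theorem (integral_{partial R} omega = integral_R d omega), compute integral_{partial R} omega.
integral_(partial R) omega = 0

Stokes: integral_partial_R omega = integral_R d omega with d omega = (∂Q/∂x - ∂P/∂y) dx ∧ dy.
  ∂Q/∂x = 0
  ∂P/∂y = 0
  integrand = ∂Q/∂x - ∂P/∂y = 0.
Integrating over R: integral_0^1 integral_0^{1-x} (0) dy dx = 0.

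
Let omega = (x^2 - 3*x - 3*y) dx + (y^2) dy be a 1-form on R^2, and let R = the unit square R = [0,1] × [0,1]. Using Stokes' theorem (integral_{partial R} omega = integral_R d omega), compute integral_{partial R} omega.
integral_(partial R) omega = 3

Stokes: integral_partial_R omega = integral_R d omega with d omega = (∂Q/∂x - ∂P/∂y) dx ∧ dy.
  ∂Q/∂x = 0
  ∂P/∂y = -3
  integrand = ∂Q/∂x - ∂P/∂y = 3.
Integrating over R: integral_0^1 integral_0^1 (3) dx dy = 3.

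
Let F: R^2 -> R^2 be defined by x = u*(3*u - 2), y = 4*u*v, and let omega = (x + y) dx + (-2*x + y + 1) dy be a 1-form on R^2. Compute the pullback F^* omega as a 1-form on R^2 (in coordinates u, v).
F^* omega = (18*u^3 - 18*u^2 + 16*u*v^2 + 8*u*v + 4*u + 4*v) du + (4*u*(-6*u^2 + 4*u*v + 4*u + 1)) dv

Using F^*(f dg) = (f ∘ F) d(g ∘ F), substitute each coordinate x_i by F_i(u, v) in f_i, and replace dx_i by d F_i = (∂F_i/∂u) du + (∂F_i/∂v) dv.
  For the x component: f_1(F) = u*(3*u + 4*v - 2); d F_1 = (6*u - 2) du + (0) dv
  For the y component: f_2(F) = -6*u^2 + 4*u*v + 4*u + 1; d F_2 = (4*v) du + (4*u) dv
Combining and collecting du, dv coefficients:
  coeff of du: 18*u^3 - 18*u^2 + 16*u*v^2 + 8*u*v + 4*u + 4*v
  coeff of dv: 4*u*(-6*u^2 + 4*u*v + 4*u + 1)
F^* omega = (18*u^3 - 18*u^2 + 16*u*v^2 + 8*u*v + 4*u + 4*v) du + (4*u*(-6*u^2 + 4*u*v + 4*u + 1)) dv.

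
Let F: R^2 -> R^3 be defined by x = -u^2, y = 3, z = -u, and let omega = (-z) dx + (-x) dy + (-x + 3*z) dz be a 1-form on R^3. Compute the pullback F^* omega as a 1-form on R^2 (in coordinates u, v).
F^* omega = (3*u*(1 - u)) du

Using F^*(f dg) = (f ∘ F) d(g ∘ F), substitute each coordinate x_i by F_i(u, v) in f_i, and replace dx_i by d F_i = (∂F_i/∂u) du + (∂F_i/∂v) dv.
  For the x component: f_1(F) = u; d F_1 = (-2*u) du + (0) dv
  For the y component: f_2(F) = u^2; d F_2 = (0) du + (0) dv
  For the z component: f_3(F) = u*(u - 3); d F_3 = (-1) du + (0) dv
Combining and collecting du, dv coefficients:
  coeff of du: 3*u*(1 - u)
  coeff of dv: 0
F^* omega = (3*u*(1 - u)) du.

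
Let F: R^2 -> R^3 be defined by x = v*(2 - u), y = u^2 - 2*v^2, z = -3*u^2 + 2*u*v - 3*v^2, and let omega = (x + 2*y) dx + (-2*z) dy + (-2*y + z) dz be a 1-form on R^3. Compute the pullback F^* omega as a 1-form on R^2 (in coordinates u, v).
F^* omega = (42*u^3 - 32*u^2*v + 11*u*v^2 + 6*v^3 - 2*v^2) du + (-12*u^3 + 11*u^2*v + 4*u^2 + 10*u*v^2 - 4*u*v - 30*v^3 - 8*v^2 + 4*v) dv

Using F^*(f dg) = (f ∘ F) d(g ∘ F), substitute each coordinate x_i by F_i(u, v) in f_i, and replace dx_i by d F_i = (∂F_i/∂u) du + (∂F_i/∂v) dv.
  For the x component: f_1(F) = 2*u^2 - u*v - 4*v^2 + 2*v; d F_1 = (-v) du + (2 - u) dv
  For the y component: f_2(F) = 6*u^2 - 4*u*v + 6*v^2; d F_2 = (2*u) du + (-4*v) dv
  For the z component: f_3(F) = -5*u^2 + 2*u*v + v^2; d F_3 = (-6*u + 2*v) du + (2*u - 6*v) dv
Combining and collecting du, dv coefficients:
  coeff of du: 42*u^3 - 32*u^2*v + 11*u*v^2 + 6*v^3 - 2*v^2
  coeff of dv: -12*u^3 + 11*u^2*v + 4*u^2 + 10*u*v^2 - 4*u*v - 30*v^3 - 8*v^2 + 4*v
F^* omega = (42*u^3 - 32*u^2*v + 11*u*v^2 + 6*v^3 - 2*v^2) du + (-12*u^3 + 11*u^2*v + 4*u^2 + 10*u*v^2 - 4*u*v - 30*v^3 - 8*v^2 + 4*v) dv.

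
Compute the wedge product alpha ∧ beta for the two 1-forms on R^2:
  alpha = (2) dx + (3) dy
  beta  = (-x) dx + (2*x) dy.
alpha ∧ beta = (7*x) dx ∧ dy

Distribute the wedge, using dx_i ∧ dx_j = -dx_j ∧ dx_i and dx_i ∧ dx_i = 0. For each pair (i, j) with i < j, the coefficient of dx_i ∧ dx_j in alpha ∧ beta is (alpha_i * beta_j - alpha_j * beta_i). Collecting: alpha ∧ beta = (7*x) dx ∧ dy.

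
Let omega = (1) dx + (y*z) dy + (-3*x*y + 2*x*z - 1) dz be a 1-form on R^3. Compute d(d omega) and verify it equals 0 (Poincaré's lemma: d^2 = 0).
d(d omega) = 0

Step 1: d omega = sum_{i<j} (∂f_j/∂x_i - ∂f_i/∂x_j) dx_i ∧ dx_j:
  coeff of dx ∧ dy: 0
  coeff of dx ∧ dz: -3*y + 2*z
  coeff of dy ∧ dz: -3*x - y
Step 2: Apply d again to each 2-form coefficient. The only possible 3-form in R^3 is dx ∧ dy ∧ dz, with coefficient
  ∂(coeff of dy∧dz)/∂x - ∂(coeff of dx∧dz)/∂y + ∂(coeff of dx∧dy)/∂z
  = ∂/∂x (-3*x - y) - ∂/∂y (-3*y + 2*z) + ∂/∂z (0).
Each of these terms simplifies to sums of mixed partials that cancel in pairs. The result is 0 (by equality of mixed partials for smooth functions — Schwarz / Clairaut).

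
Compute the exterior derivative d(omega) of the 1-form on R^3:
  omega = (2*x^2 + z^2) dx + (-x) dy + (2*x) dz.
d(omega) = (-1) dx ∧ dy + (2 - 2*z) dx ∧ dz

For a 1-form omega = sum_i f_i dx_i, the exterior derivative is
  d(omega) = sum_{i < j} (∂f_j/∂x_i - ∂f_i/∂x_j) dx_i ∧ dx_j.
  coefficient of dx ∧ dy: ∂f_2/∂x - ∂f_1/∂y = ∂(-x)/∂x - ∂(2*x^2 + z^2)/∂y = -1
  coefficient of dx ∧ dz: ∂f_3/∂x - ∂f_1/∂z = ∂(2*x)/∂x - ∂(2*x^2 + z^2)/∂z = 2 - 2*z
Assembling: d(omega) = (-1) dx ∧ dy + (2 - 2*z) dx ∧ dz.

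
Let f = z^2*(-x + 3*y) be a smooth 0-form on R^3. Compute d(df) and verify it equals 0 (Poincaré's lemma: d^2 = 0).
d(df) = 0

Step 1: df = sum_i (∂f/∂x_i) dx_i = (-z^2) dx + (3*z^2) dy + (2*z*(-x + 3*y)) dz.
Step 2: Apply d again. Using the 1-form formula, the coefficient of dx ∧ dy in d(df) is ∂^2 f/∂x ∂y - ∂^2 f/∂y ∂x = (0) - (0) = 0 (equality of mixed partials for smooth f).
Similarly for dx ∧ dz and dy ∧ dz — all coefficients vanish. So d(df) = 0.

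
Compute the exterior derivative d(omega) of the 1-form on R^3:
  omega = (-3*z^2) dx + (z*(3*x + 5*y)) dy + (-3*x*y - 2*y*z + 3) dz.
d(omega) = (3*z) dx ∧ dy + (-3*y + 6*z) dx ∧ dz + (-6*x - 5*y - 2*z) dy ∧ dz

For a 1-form omega = sum_i f_i dx_i, the exterior derivative is
  d(omega) = sum_{i < j} (∂f_j/∂x_i - ∂f_i/∂x_j) dx_i ∧ dx_j.
  coefficient of dx ∧ dy: ∂f_2/∂x - ∂f_1/∂y = ∂(z*(3*x + 5*y))/∂x - ∂(-3*z^2)/∂y = 3*z
  coefficient of dx ∧ dz: ∂f_3/∂x - ∂f_1/∂z = ∂(-3*x*y - 2*y*z + 3)/∂x - ∂(-3*z^2)/∂z = -3*y + 6*z
  coefficient of dy ∧ dz: ∂f_3/∂y - ∂f_2/∂z = ∂(-3*x*y - 2*y*z + 3)/∂y - ∂(z*(3*x + 5*y))/∂z = -6*x - 5*y - 2*z
Assembling: d(omega) = (3*z) dx ∧ dy + (-3*y + 6*z) dx ∧ dz + (-6*x - 5*y - 2*z) dy ∧ dz.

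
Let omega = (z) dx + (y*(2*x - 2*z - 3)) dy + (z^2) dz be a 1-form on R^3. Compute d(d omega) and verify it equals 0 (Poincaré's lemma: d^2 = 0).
d(d omega) = 0

Step 1: d omega = sum_{i<j} (∂f_j/∂x_i - ∂f_i/∂x_j) dx_i ∧ dx_j:
  coeff of dx ∧ dy: 2*y
  coeff of dx ∧ dz: -1
  coeff of dy ∧ dz: 2*y
Step 2: Apply d again to each 2-form coefficient. The only possible 3-form in R^3 is dx ∧ dy ∧ dz, with coefficient
  ∂(coeff of dy∧dz)/∂x - ∂(coeff of dx∧dz)/∂y + ∂(coeff of dx∧dy)/∂z
  = ∂/∂x (2*y) - ∂/∂y (-1) + ∂/∂z (2*y).
Each of these terms simplifies to sums of mixed partials that cancel in pairs. The result is 0 (by equality of mixed partials for smooth functions — Schwarz / Clairaut).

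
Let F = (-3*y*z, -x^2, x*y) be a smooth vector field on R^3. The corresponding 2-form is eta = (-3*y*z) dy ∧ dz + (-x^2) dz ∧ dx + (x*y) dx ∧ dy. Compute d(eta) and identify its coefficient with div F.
d(eta) = (0) dx ∧ dy ∧ dz; div F = 0

For a 2-form in R^3 of the form above, applying d gives a 3-form with coefficient ∂P/∂x + ∂Q/∂y + ∂R/∂z:
  ∂P/∂x = 0
  ∂Q/∂y = 0
  ∂R/∂z = 0
Sum = 0, which is exactly div F.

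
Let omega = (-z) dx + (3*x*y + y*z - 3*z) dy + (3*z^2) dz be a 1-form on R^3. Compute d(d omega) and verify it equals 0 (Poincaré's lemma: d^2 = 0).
d(d omega) = 0

Step 1: d omega = sum_{i<j} (∂f_j/∂x_i - ∂f_i/∂x_j) dx_i ∧ dx_j:
  coeff of dx ∧ dy: 3*y
  coeff of dx ∧ dz: 1
  coeff of dy ∧ dz: 3 - y
Step 2: Apply d again to each 2-form coefficient. The only possible 3-form in R^3 is dx ∧ dy ∧ dz, with coefficient
  ∂(coeff of dy∧dz)/∂x - ∂(coeff of dx∧dz)/∂y + ∂(coeff of dx∧dy)/∂z
  = ∂/∂x (3 - y) - ∂/∂y (1) + ∂/∂z (3*y).
Each of these terms simplifies to sums of mixed partials that cancel in pairs. The result is 0 (by equality of mixed partials for smooth functions — Schwarz / Clairaut).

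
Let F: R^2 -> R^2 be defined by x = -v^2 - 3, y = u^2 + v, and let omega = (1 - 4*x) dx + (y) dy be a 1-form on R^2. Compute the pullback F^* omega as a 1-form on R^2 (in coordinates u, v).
F^* omega = (2*u*(u^2 + v)) du + (u^2 - 8*v^3 - 25*v) dv

Using F^*(f dg) = (f ∘ F) d(g ∘ F), substitute each coordinate x_i by F_i(u, v) in f_i, and replace dx_i by d F_i = (∂F_i/∂u) du + (∂F_i/∂v) dv.
  For the x component: f_1(F) = 4*v^2 + 13; d F_1 = (0) du + (-2*v) dv
  For the y component: f_2(F) = u^2 + v; d F_2 = (2*u) du + (1) dv
Combining and collecting du, dv coefficients:
  coeff of du: 2*u*(u^2 + v)
  coeff of dv: u^2 - 8*v^3 - 25*v
F^* omega = (2*u*(u^2 + v)) du + (u^2 - 8*v^3 - 25*v) dv.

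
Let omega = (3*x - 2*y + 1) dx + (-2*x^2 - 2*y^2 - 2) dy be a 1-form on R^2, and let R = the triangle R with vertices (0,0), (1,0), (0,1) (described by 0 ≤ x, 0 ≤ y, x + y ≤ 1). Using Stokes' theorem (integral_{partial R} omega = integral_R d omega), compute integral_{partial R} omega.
integral_(partial R) omega = 1/3

Stokes: integral_partial_R omega = integral_R d omega with d omega = (∂Q/∂x - ∂P/∂y) dx ∧ dy.
  ∂Q/∂x = -4*x
  ∂P/∂y = -2
  integrand = ∂Q/∂x - ∂P/∂y = 2 - 4*x.
Integrating over R: integral_0^1 integral_0^{1-x} (2 - 4*x) dy dx = 1/3.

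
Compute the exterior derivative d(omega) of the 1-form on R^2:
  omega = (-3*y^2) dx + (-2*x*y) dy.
d(omega) = (4*y) dx ∧ dy

For a 1-form omega = sum_i f_i dx_i, the exterior derivative is
  d(omega) = sum_{i < j} (∂f_j/∂x_i - ∂f_i/∂x_j) dx_i ∧ dx_j.
  coefficient of dx ∧ dy: ∂f_2/∂x - ∂f_1/∂y = ∂(-2*x*y)/∂x - ∂(-3*y^2)/∂y = 4*y
Assembling: d(omega) = (4*y) dx ∧ dy.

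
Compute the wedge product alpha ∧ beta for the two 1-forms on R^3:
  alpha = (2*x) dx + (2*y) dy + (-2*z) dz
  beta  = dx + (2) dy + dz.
alpha ∧ beta = (4*x - 2*y) dx ∧ dy + (2*x + 2*z) dx ∧ dz + (2*y + 4*z) dy ∧ dz

Distribute the wedge, using dx_i ∧ dx_j = -dx_j ∧ dx_i and dx_i ∧ dx_i = 0. For each pair (i, j) with i < j, the coefficient of dx_i ∧ dx_j in alpha ∧ beta is (alpha_i * beta_j - alpha_j * beta_i). Collecting: alpha ∧ beta = (4*x - 2*y) dx ∧ dy + (2*x + 2*z) dx ∧ dz + (2*y + 4*z) dy ∧ dz.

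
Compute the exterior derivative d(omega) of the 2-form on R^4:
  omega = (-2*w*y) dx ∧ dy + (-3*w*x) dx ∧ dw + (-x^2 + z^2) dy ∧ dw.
d(omega) = (-2*x - 2*y) dx ∧ dy ∧ dw + (-2*z) dy ∧ dz ∧ dw

For a 2-form omega = sum_{i<j} g_{ij} dx_i ∧ dx_j, the exterior derivative is
  d(omega) = sum_{i<j} d(g_{ij}) ∧ dx_i ∧ dx_j = sum_{i<j, k} (∂g_{ij}/∂x_k) dx_k ∧ dx_i ∧ dx_j.
Expand each term, using dx_k ∧ dx_i ∧ dx_j = sgn(permutation) dx_{(a)} ∧ dx_{(b)} ∧ dx_{(c)} with (a < b < c) sorted:
  d(-2*w*y) includes (∂/∂w)(-2*w*y) dw = (-2*y) dw, which multiplied by dx ∧ dy gives (-2*y) dx ∧ dy ∧ dw
  d(-x^2 + z^2) includes (∂/∂x)(-x^2 + z^2) dx = (-2*x) dx, which multiplied by dy ∧ dw gives (-2*x) dx ∧ dy ∧ dw
  d(-x^2 + z^2) includes (∂/∂z)(-x^2 + z^2) dz = (2*z) dz, which multiplied by dy ∧ dw gives (-2*z) dy ∧ dz ∧ dw
Collecting like 3-forms: d(omega) = (-2*x - 2*y) dx ∧ dy ∧ dw + (-2*z) dy ∧ dz ∧ dw.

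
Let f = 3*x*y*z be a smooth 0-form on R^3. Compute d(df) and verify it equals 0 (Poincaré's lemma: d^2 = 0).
d(df) = 0

Step 1: df = sum_i (∂f/∂x_i) dx_i = (3*y*z) dx + (3*x*z) dy + (3*x*y) dz.
Step 2: Apply d again. Using the 1-form formula, the coefficient of dx ∧ dy in d(df) is ∂^2 f/∂x ∂y - ∂^2 f/∂y ∂x = (3*z) - (3*z) = 0 (equality of mixed partials for smooth f).
Similarly for dx ∧ dz and dy ∧ dz — all coefficients vanish. So d(df) = 0.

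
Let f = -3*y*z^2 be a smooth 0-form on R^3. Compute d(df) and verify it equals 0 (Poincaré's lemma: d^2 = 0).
d(df) = 0

Step 1: df = sum_i (∂f/∂x_i) dx_i = (0) dx + (-3*z^2) dy + (-6*y*z) dz.
Step 2: Apply d again. Using the 1-form formula, the coefficient of dx ∧ dy in d(df) is ∂^2 f/∂x ∂y - ∂^2 f/∂y ∂x = (0) - (0) = 0 (equality of mixed partials for smooth f).
Similarly for dx ∧ dz and dy ∧ dz — all coefficients vanish. So d(df) = 0.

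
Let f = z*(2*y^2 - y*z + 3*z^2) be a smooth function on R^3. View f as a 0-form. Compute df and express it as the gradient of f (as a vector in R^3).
df = (0) dx + (z*(4*y - z)) dy + (2*y^2 - 2*y*z + 9*z^2) dz; grad f = (0, z*(4*y - z), 2*y^2 - 2*y*z + 9*z^2)

For a 0-form f, d f = (∂f/∂x) dx + (∂f/∂y) dy + (∂f/∂z) dz. The components of the vector representation are exactly the entries of grad f in Cartesian coordinates:
  ∂f/∂x = 0
  ∂f/∂y = z*(4*y - z)
  ∂f/∂z = 2*y^2 - 2*y*z + 9*z^2.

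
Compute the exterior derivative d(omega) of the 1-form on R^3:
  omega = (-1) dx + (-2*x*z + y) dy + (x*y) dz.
d(omega) = (-2*z) dx ∧ dy + (y) dx ∧ dz + (3*x) dy ∧ dz

For a 1-form omega = sum_i f_i dx_i, the exterior derivative is
  d(omega) = sum_{i < j} (∂f_j/∂x_i - ∂f_i/∂x_j) dx_i ∧ dx_j.
  coefficient of dx ∧ dy: ∂f_2/∂x - ∂f_1/∂y = ∂(-2*x*z + y)/∂x - ∂(-1)/∂y = -2*z
  coefficient of dx ∧ dz: ∂f_3/∂x - ∂f_1/∂z = ∂(x*y)/∂x - ∂(-1)/∂z = y
  coefficient of dy ∧ dz: ∂f_3/∂y - ∂f_2/∂z = ∂(x*y)/∂y - ∂(-2*x*z + y)/∂z = 3*x
Assembling: d(omega) = (-2*z) dx ∧ dy + (y) dx ∧ dz + (3*x) dy ∧ dz.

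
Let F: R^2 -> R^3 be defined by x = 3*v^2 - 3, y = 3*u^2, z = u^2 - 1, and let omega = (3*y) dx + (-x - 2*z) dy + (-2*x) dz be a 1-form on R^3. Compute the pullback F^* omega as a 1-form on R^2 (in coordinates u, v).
F^* omega = (6*u*(-2*u^2 - 5*v^2 + 7)) du + (54*u^2*v) dv

Using F^*(f dg) = (f ∘ F) d(g ∘ F), substitute each coordinate x_i by F_i(u, v) in f_i, and replace dx_i by d F_i = (∂F_i/∂u) du + (∂F_i/∂v) dv.
  For the x component: f_1(F) = 9*u^2; d F_1 = (0) du + (6*v) dv
  For the y component: f_2(F) = -2*u^2 - 3*v^2 + 5; d F_2 = (6*u) du + (0) dv
  For the z component: f_3(F) = 6 - 6*v^2; d F_3 = (2*u) du + (0) dv
Combining and collecting du, dv coefficients:
  coeff of du: 6*u*(-2*u^2 - 5*v^2 + 7)
  coeff of dv: 54*u^2*v
F^* omega = (6*u*(-2*u^2 - 5*v^2 + 7)) du + (54*u^2*v) dv.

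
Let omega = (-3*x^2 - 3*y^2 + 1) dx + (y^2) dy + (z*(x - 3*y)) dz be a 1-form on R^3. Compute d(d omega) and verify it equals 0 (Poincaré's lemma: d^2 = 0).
d(d omega) = 0

Step 1: d omega = sum_{i<j} (∂f_j/∂x_i - ∂f_i/∂x_j) dx_i ∧ dx_j:
  coeff of dx ∧ dy: 6*y
  coeff of dx ∧ dz: z
  coeff of dy ∧ dz: -3*z
Step 2: Apply d again to each 2-form coefficient. The only possible 3-form in R^3 is dx ∧ dy ∧ dz, with coefficient
  ∂(coeff of dy∧dz)/∂x - ∂(coeff of dx∧dz)/∂y + ∂(coeff of dx∧dy)/∂z
  = ∂/∂x (-3*z) - ∂/∂y (z) + ∂/∂z (6*y).
Each of these terms simplifies to sums of mixed partials that cancel in pairs. The result is 0 (by equality of mixed partials for smooth functions — Schwarz / Clairaut).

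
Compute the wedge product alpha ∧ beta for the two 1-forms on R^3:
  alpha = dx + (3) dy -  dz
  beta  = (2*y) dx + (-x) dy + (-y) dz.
alpha ∧ beta = (-x - 6*y) dx ∧ dy + (y) dx ∧ dz + (-x - 3*y) dy ∧ dz

Distribute the wedge, using dx_i ∧ dx_j = -dx_j ∧ dx_i and dx_i ∧ dx_i = 0. For each pair (i, j) with i < j, the coefficient of dx_i ∧ dx_j in alpha ∧ beta is (alpha_i * beta_j - alpha_j * beta_i). Collecting: alpha ∧ beta = (-x - 6*y) dx ∧ dy + (y) dx ∧ dz + (-x - 3*y) dy ∧ dz.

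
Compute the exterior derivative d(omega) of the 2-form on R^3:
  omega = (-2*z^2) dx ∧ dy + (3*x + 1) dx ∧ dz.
d(omega) = (-4*z) dx ∧ dy ∧ dz

For a 2-form omega = sum_{i<j} g_{ij} dx_i ∧ dx_j, the exterior derivative is
  d(omega) = sum_{i<j} d(g_{ij}) ∧ dx_i ∧ dx_j = sum_{i<j, k} (∂g_{ij}/∂x_k) dx_k ∧ dx_i ∧ dx_j.
Expand each term, using dx_k ∧ dx_i ∧ dx_j = sgn(permutation) dx_{(a)} ∧ dx_{(b)} ∧ dx_{(c)} with (a < b < c) sorted:
  d(-2*z^2) includes (∂/∂z)(-2*z^2) dz = (-4*z) dz, which multiplied by dx ∧ dy gives (-4*z) dx ∧ dy ∧ dz
Collecting like 3-forms: d(omega) = (-4*z) dx ∧ dy ∧ dz.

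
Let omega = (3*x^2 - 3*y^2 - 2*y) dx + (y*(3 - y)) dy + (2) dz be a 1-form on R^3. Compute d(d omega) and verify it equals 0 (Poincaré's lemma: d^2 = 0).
d(d omega) = 0

Step 1: d omega = sum_{i<j} (∂f_j/∂x_i - ∂f_i/∂x_j) dx_i ∧ dx_j:
  coeff of dx ∧ dy: 6*y + 2
  coeff of dx ∧ dz: 0
  coeff of dy ∧ dz: 0
Step 2: Apply d again to each 2-form coefficient. The only possible 3-form in R^3 is dx ∧ dy ∧ dz, with coefficient
  ∂(coeff of dy∧dz)/∂x - ∂(coeff of dx∧dz)/∂y + ∂(coeff of dx∧dy)/∂z
  = ∂/∂x (0) - ∂/∂y (0) + ∂/∂z (6*y + 2).
Each of these terms simplifies to sums of mixed partials that cancel in pairs. The result is 0 (by equality of mixed partials for smooth functions — Schwarz / Clairaut).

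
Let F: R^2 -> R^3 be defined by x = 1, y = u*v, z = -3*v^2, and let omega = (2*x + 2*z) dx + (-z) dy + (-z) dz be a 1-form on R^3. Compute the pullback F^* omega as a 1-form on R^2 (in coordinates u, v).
F^* omega = (3*v^3) du + (3*v^2*(u - 6*v)) dv

Using F^*(f dg) = (f ∘ F) d(g ∘ F), substitute each coordinate x_i by F_i(u, v) in f_i, and replace dx_i by d F_i = (∂F_i/∂u) du + (∂F_i/∂v) dv.
  For the x component: f_1(F) = 2 - 6*v^2; d F_1 = (0) du + (0) dv
  For the y component: f_2(F) = 3*v^2; d F_2 = (v) du + (u) dv
  For the z component: f_3(F) = 3*v^2; d F_3 = (0) du + (-6*v) dv
Combining and collecting du, dv coefficients:
  coeff of du: 3*v^3
  coeff of dv: 3*v^2*(u - 6*v)
F^* omega = (3*v^3) du + (3*v^2*(u - 6*v)) dv.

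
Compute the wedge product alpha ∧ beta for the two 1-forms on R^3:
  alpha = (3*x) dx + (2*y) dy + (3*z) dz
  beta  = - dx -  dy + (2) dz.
alpha ∧ beta = (-3*x + 2*y) dx ∧ dy + (6*x + 3*z) dx ∧ dz + (4*y + 3*z) dy ∧ dz

Distribute the wedge, using dx_i ∧ dx_j = -dx_j ∧ dx_i and dx_i ∧ dx_i = 0. For each pair (i, j) with i < j, the coefficient of dx_i ∧ dx_j in alpha ∧ beta is (alpha_i * beta_j - alpha_j * beta_i). Collecting: alpha ∧ beta = (-3*x + 2*y) dx ∧ dy + (6*x + 3*z) dx ∧ dz + (4*y + 3*z) dy ∧ dz.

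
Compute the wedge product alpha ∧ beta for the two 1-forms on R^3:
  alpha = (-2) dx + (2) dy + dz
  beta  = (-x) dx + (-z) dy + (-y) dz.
alpha ∧ beta = (2*x + 2*z) dx ∧ dy + (x + 2*y) dx ∧ dz + (-2*y + z) dy ∧ dz

Distribute the wedge, using dx_i ∧ dx_j = -dx_j ∧ dx_i and dx_i ∧ dx_i = 0. For each pair (i, j) with i < j, the coefficient of dx_i ∧ dx_j in alpha ∧ beta is (alpha_i * beta_j - alpha_j * beta_i). Collecting: alpha ∧ beta = (2*x + 2*z) dx ∧ dy + (x + 2*y) dx ∧ dz + (-2*y + z) dy ∧ dz.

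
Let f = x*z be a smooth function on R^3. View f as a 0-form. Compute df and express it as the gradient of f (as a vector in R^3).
df = (z) dx + (0) dy + (x) dz; grad f = (z, 0, x)

For a 0-form f, d f = (∂f/∂x) dx + (∂f/∂y) dy + (∂f/∂z) dz. The components of the vector representation are exactly the entries of grad f in Cartesian coordinates:
  ∂f/∂x = z
  ∂f/∂y = 0
  ∂f/∂z = x.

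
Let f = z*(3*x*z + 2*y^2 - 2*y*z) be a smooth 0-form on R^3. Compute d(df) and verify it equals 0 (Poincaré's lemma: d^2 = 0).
d(df) = 0

Step 1: df = sum_i (∂f/∂x_i) dx_i = (3*z^2) dx + (2*z*(2*y - z)) dy + (6*x*z + 2*y^2 - 4*y*z) dz.
Step 2: Apply d again. Using the 1-form formula, the coefficient of dx ∧ dy in d(df) is ∂^2 f/∂x ∂y - ∂^2 f/∂y ∂x = (0) - (0) = 0 (equality of mixed partials for smooth f).
Similarly for dx ∧ dz and dy ∧ dz — all coefficients vanish. So d(df) = 0.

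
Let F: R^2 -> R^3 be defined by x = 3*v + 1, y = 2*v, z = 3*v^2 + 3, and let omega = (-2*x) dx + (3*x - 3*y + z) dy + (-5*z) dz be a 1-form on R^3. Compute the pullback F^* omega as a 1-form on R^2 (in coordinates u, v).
F^* omega = (-90*v^3 + 6*v^2 - 102*v + 6) dv

Using F^*(f dg) = (f ∘ F) d(g ∘ F), substitute each coordinate x_i by F_i(u, v) in f_i, and replace dx_i by d F_i = (∂F_i/∂u) du + (∂F_i/∂v) dv.
  For the x component: f_1(F) = -6*v - 2; d F_1 = (0) du + (3) dv
  For the y component: f_2(F) = 3*v^2 + 3*v + 6; d F_2 = (0) du + (2) dv
  For the z component: f_3(F) = -15*v^2 - 15; d F_3 = (0) du + (6*v) dv
Combining and collecting du, dv coefficients:
  coeff of du: 0
  coeff of dv: -90*v^3 + 6*v^2 - 102*v + 6
F^* omega = (-90*v^3 + 6*v^2 - 102*v + 6) dv.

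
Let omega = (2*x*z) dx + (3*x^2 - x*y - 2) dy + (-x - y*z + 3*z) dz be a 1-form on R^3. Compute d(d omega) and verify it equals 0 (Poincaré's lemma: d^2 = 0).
d(d omega) = 0

Step 1: d omega = sum_{i<j} (∂f_j/∂x_i - ∂f_i/∂x_j) dx_i ∧ dx_j:
  coeff of dx ∧ dy: 6*x - y
  coeff of dx ∧ dz: -2*x - 1
  coeff of dy ∧ dz: -z
Step 2: Apply d again to each 2-form coefficient. The only possible 3-form in R^3 is dx ∧ dy ∧ dz, with coefficient
  ∂(coeff of dy∧dz)/∂x - ∂(coeff of dx∧dz)/∂y + ∂(coeff of dx∧dy)/∂z
  = ∂/∂x (-z) - ∂/∂y (-2*x - 1) + ∂/∂z (6*x - y).
Each of these terms simplifies to sums of mixed partials that cancel in pairs. The result is 0 (by equality of mixed partials for smooth functions — Schwarz / Clairaut).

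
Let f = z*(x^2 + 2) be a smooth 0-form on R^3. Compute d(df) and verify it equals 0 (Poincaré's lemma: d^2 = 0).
d(df) = 0

Step 1: df = sum_i (∂f/∂x_i) dx_i = (2*x*z) dx + (0) dy + (x^2 + 2) dz.
Step 2: Apply d again. Using the 1-form formula, the coefficient of dx ∧ dy in d(df) is ∂^2 f/∂x ∂y - ∂^2 f/∂y ∂x = (0) - (0) = 0 (equality of mixed partials for smooth f).
Similarly for dx ∧ dz and dy ∧ dz — all coefficients vanish. So d(df) = 0.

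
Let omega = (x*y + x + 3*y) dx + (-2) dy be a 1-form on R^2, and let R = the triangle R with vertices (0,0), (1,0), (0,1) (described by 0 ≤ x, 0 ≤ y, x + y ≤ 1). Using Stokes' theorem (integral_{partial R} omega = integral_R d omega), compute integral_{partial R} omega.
integral_(partial R) omega = -5/3

Stokes: integral_partial_R omega = integral_R d omega with d omega = (∂Q/∂x - ∂P/∂y) dx ∧ dy.
  ∂Q/∂x = 0
  ∂P/∂y = x + 3
  integrand = ∂Q/∂x - ∂P/∂y = -x - 3.
Integrating over R: integral_0^1 integral_0^{1-x} (-x - 3) dy dx = -5/3.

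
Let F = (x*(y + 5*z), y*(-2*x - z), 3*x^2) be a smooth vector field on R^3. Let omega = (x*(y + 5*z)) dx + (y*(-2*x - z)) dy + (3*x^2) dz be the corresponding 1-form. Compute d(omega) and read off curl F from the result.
d(omega) = (y) dy ∧ dz + (-x) dz ∧ dx + (-x - 2*y) dx ∧ dy; curl F = (y, -x, -x - 2*y)

d omega = sum_{i<j} (∂f_j/∂x_i - ∂f_i/∂x_j) dx_i ∧ dx_j. Under the identification (dy ∧ dz, dz ∧ dx, dx ∧ dy) ↔ (e_x, e_y, e_z), the coefficients are exactly the components of curl F. Compute:
  ∂R/∂y - ∂Q/∂z = (0) - (-y) = y
  ∂P/∂z - ∂R/∂x = (5*x) - (6*x) = -x
  ∂Q/∂x - ∂P/∂y = (-2*y) - (x) = -x - 2*y.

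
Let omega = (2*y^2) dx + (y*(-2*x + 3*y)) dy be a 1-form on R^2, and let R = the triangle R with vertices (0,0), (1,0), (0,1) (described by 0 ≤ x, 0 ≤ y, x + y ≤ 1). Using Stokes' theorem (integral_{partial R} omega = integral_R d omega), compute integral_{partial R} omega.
integral_(partial R) omega = -1

Stokes: integral_partial_R omega = integral_R d omega with d omega = (∂Q/∂x - ∂P/∂y) dx ∧ dy.
  ∂Q/∂x = -2*y
  ∂P/∂y = 4*y
  integrand = ∂Q/∂x - ∂P/∂y = -6*y.
Integrating over R: integral_0^1 integral_0^{1-x} (-6*y) dy dx = -1.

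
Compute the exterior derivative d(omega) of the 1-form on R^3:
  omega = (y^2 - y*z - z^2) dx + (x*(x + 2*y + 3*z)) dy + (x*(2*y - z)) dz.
d(omega) = (2*x + 4*z) dx ∧ dy + (3*y + z) dx ∧ dz + (-x) dy ∧ dz

For a 1-form omega = sum_i f_i dx_i, the exterior derivative is
  d(omega) = sum_{i < j} (∂f_j/∂x_i - ∂f_i/∂x_j) dx_i ∧ dx_j.
  coefficient of dx ∧ dy: ∂f_2/∂x - ∂f_1/∂y = ∂(x*(x + 2*y + 3*z))/∂x - ∂(y^2 - y*z - z^2)/∂y = 2*x + 4*z
  coefficient of dx ∧ dz: ∂f_3/∂x - ∂f_1/∂z = ∂(x*(2*y - z))/∂x - ∂(y^2 - y*z - z^2)/∂z = 3*y + z
  coefficient of dy ∧ dz: ∂f_3/∂y - ∂f_2/∂z = ∂(x*(2*y - z))/∂y - ∂(x*(x + 2*y + 3*z))/∂z = -x
Assembling: d(omega) = (2*x + 4*z) dx ∧ dy + (3*y + z) dx ∧ dz + (-x) dy ∧ dz.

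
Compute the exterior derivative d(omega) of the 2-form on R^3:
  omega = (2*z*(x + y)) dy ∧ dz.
d(omega) = (2*z) dx ∧ dy ∧ dz

For a 2-form omega = sum_{i<j} g_{ij} dx_i ∧ dx_j, the exterior derivative is
  d(omega) = sum_{i<j} d(g_{ij}) ∧ dx_i ∧ dx_j = sum_{i<j, k} (∂g_{ij}/∂x_k) dx_k ∧ dx_i ∧ dx_j.
Expand each term, using dx_k ∧ dx_i ∧ dx_j = sgn(permutation) dx_{(a)} ∧ dx_{(b)} ∧ dx_{(c)} with (a < b < c) sorted:
  d(2*z*(x + y)) includes (∂/∂x)(2*z*(x + y)) dx = (2*z) dx, which multiplied by dy ∧ dz gives (2*z) dx ∧ dy ∧ dz
Collecting like 3-forms: d(omega) = (2*z) dx ∧ dy ∧ dz.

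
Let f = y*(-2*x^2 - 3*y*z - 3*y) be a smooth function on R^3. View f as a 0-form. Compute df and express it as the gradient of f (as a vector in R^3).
df = (-4*x*y) dx + (-2*x^2 - 6*y*z - 6*y) dy + (-3*y^2) dz; grad f = (-4*x*y, -2*x^2 - 6*y*z - 6*y, -3*y^2)

For a 0-form f, d f = (∂f/∂x) dx + (∂f/∂y) dy + (∂f/∂z) dz. The components of the vector representation are exactly the entries of grad f in Cartesian coordinates:
  ∂f/∂x = -4*x*y
  ∂f/∂y = -2*x^2 - 6*y*z - 6*y
  ∂f/∂z = -3*y^2.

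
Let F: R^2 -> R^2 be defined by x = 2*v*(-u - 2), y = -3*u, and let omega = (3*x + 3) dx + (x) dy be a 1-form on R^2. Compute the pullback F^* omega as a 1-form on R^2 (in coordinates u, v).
F^* omega = (6*v*(2*u*v + u + 4*v + 1)) du + (12*u^2*v + 48*u*v - 6*u + 48*v - 12) dv

Using F^*(f dg) = (f ∘ F) d(g ∘ F), substitute each coordinate x_i by F_i(u, v) in f_i, and replace dx_i by d F_i = (∂F_i/∂u) du + (∂F_i/∂v) dv.
  For the x component: f_1(F) = -6*u*v - 12*v + 3; d F_1 = (-2*v) du + (-2*u - 4) dv
  For the y component: f_2(F) = 2*v*(-u - 2); d F_2 = (-3) du + (0) dv
Combining and collecting du, dv coefficients:
  coeff of du: 6*v*(2*u*v + u + 4*v + 1)
  coeff of dv: 12*u^2*v + 48*u*v - 6*u + 48*v - 12
F^* omega = (6*v*(2*u*v + u + 4*v + 1)) du + (12*u^2*v + 48*u*v - 6*u + 48*v - 12) dv.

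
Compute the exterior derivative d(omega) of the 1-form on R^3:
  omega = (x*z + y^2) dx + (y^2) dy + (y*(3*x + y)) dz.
d(omega) = (-2*y) dx ∧ dy + (-x + 3*y) dx ∧ dz + (3*x + 2*y) dy ∧ dz

For a 1-form omega = sum_i f_i dx_i, the exterior derivative is
  d(omega) = sum_{i < j} (∂f_j/∂x_i - ∂f_i/∂x_j) dx_i ∧ dx_j.
  coefficient of dx ∧ dy: ∂f_2/∂x - ∂f_1/∂y = ∂(y^2)/∂x - ∂(x*z + y^2)/∂y = -2*y
  coefficient of dx ∧ dz: ∂f_3/∂x - ∂f_1/∂z = ∂(y*(3*x + y))/∂x - ∂(x*z + y^2)/∂z = -x + 3*y
  coefficient of dy ∧ dz: ∂f_3/∂y - ∂f_2/∂z = ∂(y*(3*x + y))/∂y - ∂(y^2)/∂z = 3*x + 2*y
Assembling: d(omega) = (-2*y) dx ∧ dy + (-x + 3*y) dx ∧ dz + (3*x + 2*y) dy ∧ dz.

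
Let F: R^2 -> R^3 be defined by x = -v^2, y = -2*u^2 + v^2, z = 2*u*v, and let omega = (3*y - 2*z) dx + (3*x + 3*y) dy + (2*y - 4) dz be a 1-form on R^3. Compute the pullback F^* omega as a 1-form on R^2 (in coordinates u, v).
F^* omega = (24*u^3 - 8*u^2*v + 4*v^3 - 8*v) du + (-8*u^3 + 12*u*v^2 - 8*u - 6*v^3) dv

Using F^*(f dg) = (f ∘ F) d(g ∘ F), substitute each coordinate x_i by F_i(u, v) in f_i, and replace dx_i by d F_i = (∂F_i/∂u) du + (∂F_i/∂v) dv.
  For the x component: f_1(F) = -6*u^2 - 4*u*v + 3*v^2; d F_1 = (0) du + (-2*v) dv
  For the y component: f_2(F) = -6*u^2; d F_2 = (-4*u) du + (2*v) dv
  For the z component: f_3(F) = -4*u^2 + 2*v^2 - 4; d F_3 = (2*v) du + (2*u) dv
Combining and collecting du, dv coefficients:
  coeff of du: 24*u^3 - 8*u^2*v + 4*v^3 - 8*v
  coeff of dv: -8*u^3 + 12*u*v^2 - 8*u - 6*v^3
F^* omega = (24*u^3 - 8*u^2*v + 4*v^3 - 8*v) du + (-8*u^3 + 12*u*v^2 - 8*u - 6*v^3) dv.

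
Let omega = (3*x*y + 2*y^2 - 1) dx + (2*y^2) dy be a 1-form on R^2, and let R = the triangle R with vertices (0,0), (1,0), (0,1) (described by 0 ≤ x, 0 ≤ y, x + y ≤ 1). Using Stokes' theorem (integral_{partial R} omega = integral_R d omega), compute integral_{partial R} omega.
integral_(partial R) omega = -7/6

Stokes: integral_partial_R omega = integral_R d omega with d omega = (∂Q/∂x - ∂P/∂y) dx ∧ dy.
  ∂Q/∂x = 0
  ∂P/∂y = 3*x + 4*y
  integrand = ∂Q/∂x - ∂P/∂y = -3*x - 4*y.
Integrating over R: integral_0^1 integral_0^{1-x} (-3*x - 4*y) dy dx = -7/6.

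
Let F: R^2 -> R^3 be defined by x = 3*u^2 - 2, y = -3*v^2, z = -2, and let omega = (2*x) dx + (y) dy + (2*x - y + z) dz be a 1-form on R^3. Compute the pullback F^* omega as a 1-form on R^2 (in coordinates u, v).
F^* omega = (36*u^3 - 24*u) du + (18*v^3) dv

Using F^*(f dg) = (f ∘ F) d(g ∘ F), substitute each coordinate x_i by F_i(u, v) in f_i, and replace dx_i by d F_i = (∂F_i/∂u) du + (∂F_i/∂v) dv.
  For the x component: f_1(F) = 6*u^2 - 4; d F_1 = (6*u) du + (0) dv
  For the y component: f_2(F) = -3*v^2; d F_2 = (0) du + (-6*v) dv
  For the z component: f_3(F) = 6*u^2 + 3*v^2 - 6; d F_3 = (0) du + (0) dv
Combining and collecting du, dv coefficients:
  coeff of du: 36*u^3 - 24*u
  coeff of dv: 18*v^3
F^* omega = (36*u^3 - 24*u) du + (18*v^3) dv.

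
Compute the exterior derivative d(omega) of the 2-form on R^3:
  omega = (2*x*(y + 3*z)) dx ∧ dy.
d(omega) = (6*x) dx ∧ dy ∧ dz

For a 2-form omega = sum_{i<j} g_{ij} dx_i ∧ dx_j, the exterior derivative is
  d(omega) = sum_{i<j} d(g_{ij}) ∧ dx_i ∧ dx_j = sum_{i<j, k} (∂g_{ij}/∂x_k) dx_k ∧ dx_i ∧ dx_j.
Expand each term, using dx_k ∧ dx_i ∧ dx_j = sgn(permutation) dx_{(a)} ∧ dx_{(b)} ∧ dx_{(c)} with (a < b < c) sorted:
  d(2*x*(y + 3*z)) includes (∂/∂z)(2*x*(y + 3*z)) dz = (6*x) dz, which multiplied by dx ∧ dy gives (6*x) dx ∧ dy ∧ dz
Collecting like 3-forms: d(omega) = (6*x) dx ∧ dy ∧ dz.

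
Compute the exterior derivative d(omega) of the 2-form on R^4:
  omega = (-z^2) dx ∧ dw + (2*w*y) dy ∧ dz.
d(omega) = (2*z) dx ∧ dz ∧ dw + (2*y) dy ∧ dz ∧ dw

For a 2-form omega = sum_{i<j} g_{ij} dx_i ∧ dx_j, the exterior derivative is
  d(omega) = sum_{i<j} d(g_{ij}) ∧ dx_i ∧ dx_j = sum_{i<j, k} (∂g_{ij}/∂x_k) dx_k ∧ dx_i ∧ dx_j.
Expand each term, using dx_k ∧ dx_i ∧ dx_j = sgn(permutation) dx_{(a)} ∧ dx_{(b)} ∧ dx_{(c)} with (a < b < c) sorted:
  d(-z^2) includes (∂/∂z)(-z^2) dz = (-2*z) dz, which multiplied by dx ∧ dw gives (2*z) dx ∧ dz ∧ dw
  d(2*w*y) includes (∂/∂w)(2*w*y) dw = (2*y) dw, which multiplied by dy ∧ dz gives (2*y) dy ∧ dz ∧ dw
Collecting like 3-forms: d(omega) = (2*z) dx ∧ dz ∧ dw + (2*y) dy ∧ dz ∧ dw.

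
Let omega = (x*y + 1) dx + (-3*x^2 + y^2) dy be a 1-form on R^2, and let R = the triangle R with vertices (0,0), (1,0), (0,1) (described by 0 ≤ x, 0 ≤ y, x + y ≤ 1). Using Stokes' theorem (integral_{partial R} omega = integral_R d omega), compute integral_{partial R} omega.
integral_(partial R) omega = -7/6

Stokes: integral_partial_R omega = integral_R d omega with d omega = (∂Q/∂x - ∂P/∂y) dx ∧ dy.
  ∂Q/∂x = -6*x
  ∂P/∂y = x
  integrand = ∂Q/∂x - ∂P/∂y = -7*x.
Integrating over R: integral_0^1 integral_0^{1-x} (-7*x) dy dx = -7/6.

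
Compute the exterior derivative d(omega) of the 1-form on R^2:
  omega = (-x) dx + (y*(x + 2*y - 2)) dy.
d(omega) = (y) dx ∧ dy

For a 1-form omega = sum_i f_i dx_i, the exterior derivative is
  d(omega) = sum_{i < j} (∂f_j/∂x_i - ∂f_i/∂x_j) dx_i ∧ dx_j.
  coefficient of dx ∧ dy: ∂f_2/∂x - ∂f_1/∂y = ∂(y*(x + 2*y - 2))/∂x - ∂(-x)/∂y = y
Assembling: d(omega) = (y) dx ∧ dy.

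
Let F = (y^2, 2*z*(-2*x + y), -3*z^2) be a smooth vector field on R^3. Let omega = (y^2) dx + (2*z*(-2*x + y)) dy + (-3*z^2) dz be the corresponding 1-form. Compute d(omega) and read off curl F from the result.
d(omega) = (4*x - 2*y) dy ∧ dz + (0) dz ∧ dx + (-2*y - 4*z) dx ∧ dy; curl F = (4*x - 2*y, 0, -2*y - 4*z)

d omega = sum_{i<j} (∂f_j/∂x_i - ∂f_i/∂x_j) dx_i ∧ dx_j. Under the identification (dy ∧ dz, dz ∧ dx, dx ∧ dy) ↔ (e_x, e_y, e_z), the coefficients are exactly the components of curl F. Compute:
  ∂R/∂y - ∂Q/∂z = (0) - (-4*x + 2*y) = 4*x - 2*y
  ∂P/∂z - ∂R/∂x = (0) - (0) = 0
  ∂Q/∂x - ∂P/∂y = (-4*z) - (2*y) = -2*y - 4*z.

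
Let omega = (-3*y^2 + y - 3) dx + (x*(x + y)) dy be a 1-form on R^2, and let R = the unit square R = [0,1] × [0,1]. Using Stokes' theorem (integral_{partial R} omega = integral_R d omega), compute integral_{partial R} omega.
integral_(partial R) omega = 7/2

Stokes: integral_partial_R omega = integral_R d omega with d omega = (∂Q/∂x - ∂P/∂y) dx ∧ dy.
  ∂Q/∂x = 2*x + y
  ∂P/∂y = 1 - 6*y
  integrand = ∂Q/∂x - ∂P/∂y = 2*x + 7*y - 1.
Integrating over R: integral_0^1 integral_0^1 (2*x + 7*y - 1) dx dy = 7/2.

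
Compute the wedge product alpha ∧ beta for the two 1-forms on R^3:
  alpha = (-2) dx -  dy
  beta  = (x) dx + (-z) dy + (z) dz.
alpha ∧ beta = (x + 2*z) dx ∧ dy + (-2*z) dx ∧ dz + (-z) dy ∧ dz

Distribute the wedge, using dx_i ∧ dx_j = -dx_j ∧ dx_i and dx_i ∧ dx_i = 0. For each pair (i, j) with i < j, the coefficient of dx_i ∧ dx_j in alpha ∧ beta is (alpha_i * beta_j - alpha_j * beta_i). Collecting: alpha ∧ beta = (x + 2*z) dx ∧ dy + (-2*z) dx ∧ dz + (-z) dy ∧ dz.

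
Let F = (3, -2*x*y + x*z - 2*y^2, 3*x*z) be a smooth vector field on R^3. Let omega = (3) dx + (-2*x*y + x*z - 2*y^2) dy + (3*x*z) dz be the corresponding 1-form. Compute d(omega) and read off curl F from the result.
d(omega) = (-x) dy ∧ dz + (-3*z) dz ∧ dx + (-2*y + z) dx ∧ dy; curl F = (-x, -3*z, -2*y + z)

d omega = sum_{i<j} (∂f_j/∂x_i - ∂f_i/∂x_j) dx_i ∧ dx_j. Under the identification (dy ∧ dz, dz ∧ dx, dx ∧ dy) ↔ (e_x, e_y, e_z), the coefficients are exactly the components of curl F. Compute:
  ∂R/∂y - ∂Q/∂z = (0) - (x) = -x
  ∂P/∂z - ∂R/∂x = (0) - (3*z) = -3*z
  ∂Q/∂x - ∂P/∂y = (-2*y + z) - (0) = -2*y + z.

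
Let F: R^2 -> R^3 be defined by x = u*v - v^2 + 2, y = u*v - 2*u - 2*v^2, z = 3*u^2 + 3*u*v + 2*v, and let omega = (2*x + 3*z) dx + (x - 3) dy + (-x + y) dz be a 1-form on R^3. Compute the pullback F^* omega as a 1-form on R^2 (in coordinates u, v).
F^* omega = (9*u^2*v - 12*u^2 + 6*u*v^2 - 8*u*v - 12*u - 6*v^3 + 8*v^2 - 3*v + 2) du + (9*u^3 - 6*u^2*v - 6*u^2 - 32*u*v^2 + 6*u*v - 7*u + 8*v^3 - 14*v^2 - 4*v - 4) dv

Using F^*(f dg) = (f ∘ F) d(g ∘ F), substitute each coordinate x_i by F_i(u, v) in f_i, and replace dx_i by d F_i = (∂F_i/∂u) du + (∂F_i/∂v) dv.
  For the x component: f_1(F) = 9*u^2 + 11*u*v - 2*v^2 + 6*v + 4; d F_1 = (v) du + (u - 2*v) dv
  For the y component: f_2(F) = u*v - v^2 - 1; d F_2 = (v - 2) du + (u - 4*v) dv
  For the z component: f_3(F) = -2*u - v^2 - 2; d F_3 = (6*u + 3*v) du + (3*u + 2) dv
Combining and collecting du, dv coefficients:
  coeff of du: 9*u^2*v - 12*u^2 + 6*u*v^2 - 8*u*v - 12*u - 6*v^3 + 8*v^2 - 3*v + 2
  coeff of dv: 9*u^3 - 6*u^2*v - 6*u^2 - 32*u*v^2 + 6*u*v - 7*u + 8*v^3 - 14*v^2 - 4*v - 4
F^* omega = (9*u^2*v - 12*u^2 + 6*u*v^2 - 8*u*v - 12*u - 6*v^3 + 8*v^2 - 3*v + 2) du + (9*u^3 - 6*u^2*v - 6*u^2 - 32*u*v^2 + 6*u*v - 7*u + 8*v^3 - 14*v^2 - 4*v - 4) dv.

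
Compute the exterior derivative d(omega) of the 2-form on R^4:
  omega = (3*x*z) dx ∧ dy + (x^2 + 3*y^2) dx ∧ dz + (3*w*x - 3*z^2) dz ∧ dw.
d(omega) = (3*x - 6*y) dx ∧ dy ∧ dz + (3*w) dx ∧ dz ∧ dw

For a 2-form omega = sum_{i<j} g_{ij} dx_i ∧ dx_j, the exterior derivative is
  d(omega) = sum_{i<j} d(g_{ij}) ∧ dx_i ∧ dx_j = sum_{i<j, k} (∂g_{ij}/∂x_k) dx_k ∧ dx_i ∧ dx_j.
Expand each term, using dx_k ∧ dx_i ∧ dx_j = sgn(permutation) dx_{(a)} ∧ dx_{(b)} ∧ dx_{(c)} with (a < b < c) sorted:
  d(3*x*z) includes (∂/∂z)(3*x*z) dz = (3*x) dz, which multiplied by dx ∧ dy gives (3*x) dx ∧ dy ∧ dz
  d(x^2 + 3*y^2) includes (∂/∂y)(x^2 + 3*y^2) dy = (6*y) dy, which multiplied by dx ∧ dz gives (-6*y) dx ∧ dy ∧ dz
  d(3*w*x - 3*z^2) includes (∂/∂x)(3*w*x - 3*z^2) dx = (3*w) dx, which multiplied by dz ∧ dw gives (3*w) dx ∧ dz ∧ dw
Collecting like 3-forms: d(omega) = (3*x - 6*y) dx ∧ dy ∧ dz + (3*w) dx ∧ dz ∧ dw.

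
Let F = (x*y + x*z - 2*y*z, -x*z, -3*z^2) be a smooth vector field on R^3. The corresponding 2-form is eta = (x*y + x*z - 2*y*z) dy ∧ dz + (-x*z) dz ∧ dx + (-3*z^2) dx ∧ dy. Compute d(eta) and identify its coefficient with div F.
d(eta) = (y - 5*z) dx ∧ dy ∧ dz; div F = y - 5*z

For a 2-form in R^3 of the form above, applying d gives a 3-form with coefficient ∂P/∂x + ∂Q/∂y + ∂R/∂z:
  ∂P/∂x = y + z
  ∂Q/∂y = 0
  ∂R/∂z = -6*z
Sum = y - 5*z, which is exactly div F.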